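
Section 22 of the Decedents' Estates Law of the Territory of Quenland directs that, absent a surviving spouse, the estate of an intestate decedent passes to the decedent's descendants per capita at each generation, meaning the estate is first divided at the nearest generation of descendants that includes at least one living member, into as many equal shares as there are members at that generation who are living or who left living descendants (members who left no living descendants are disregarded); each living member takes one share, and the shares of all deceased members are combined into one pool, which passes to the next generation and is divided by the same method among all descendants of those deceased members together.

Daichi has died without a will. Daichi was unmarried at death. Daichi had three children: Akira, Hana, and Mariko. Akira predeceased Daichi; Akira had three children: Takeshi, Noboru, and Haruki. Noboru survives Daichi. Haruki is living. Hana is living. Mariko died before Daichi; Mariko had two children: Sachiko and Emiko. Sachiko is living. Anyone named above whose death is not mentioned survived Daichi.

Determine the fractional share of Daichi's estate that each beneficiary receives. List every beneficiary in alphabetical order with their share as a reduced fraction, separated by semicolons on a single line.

Emiko 2/15; Hana 1/3; Haruki 2/15; Noboru 2/15; Sachiko 2/15; Takeshi 2/15

There is no surviving spouse, so the entire estate passes to Daichi's descendants per capita at each generation.
At generation 1 (Akira, Hana, Mariko) there are 3 shares of (1)/3 = 1/3 each.
Living: Hana — each takes 1/3.
Deceased: Akira and Mariko. Their combined 2/3 is pooled and carried to generation 2.
At generation 2 (Takeshi, Noboru, Haruki, Sachiko, Emiko) there are 5 shares of (2/3)/5 = 2/15 each.
Living: Takeshi, Noboru, Haruki, Sachiko, and Emiko — each takes 2/15.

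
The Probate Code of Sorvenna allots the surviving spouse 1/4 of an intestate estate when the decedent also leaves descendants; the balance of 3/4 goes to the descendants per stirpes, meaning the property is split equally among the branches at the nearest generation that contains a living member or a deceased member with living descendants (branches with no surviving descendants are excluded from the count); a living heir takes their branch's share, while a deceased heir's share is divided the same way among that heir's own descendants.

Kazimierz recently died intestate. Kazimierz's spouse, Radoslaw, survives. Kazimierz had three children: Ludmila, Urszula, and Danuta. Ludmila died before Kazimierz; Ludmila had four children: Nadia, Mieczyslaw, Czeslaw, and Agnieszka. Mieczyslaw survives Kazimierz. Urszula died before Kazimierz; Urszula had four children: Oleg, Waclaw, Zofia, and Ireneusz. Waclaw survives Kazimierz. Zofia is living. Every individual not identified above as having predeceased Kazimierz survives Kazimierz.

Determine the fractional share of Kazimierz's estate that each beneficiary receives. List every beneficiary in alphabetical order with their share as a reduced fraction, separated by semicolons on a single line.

Agnieszka 1/16; Czeslaw 1/16; Danuta 1/4; Ireneusz 1/16; Mieczyslaw 1/16; Nadia 1/16; Oleg 1/16; Radoslaw 1/4; Waclaw 1/16; Zofia 1/16

Radoslaw, as surviving spouse, takes 1/4.
The remaining 3/4 passes to Kazimierz's descendants per stirpes.
The 3/4 is divided into 3 equal shares of 1/4 among Ludmila, Urszula, Danuta.
Ludmila predeceased; the 1/4 allotted to Ludmila's branch passes to Ludmila's issue by representation.
The 1/4 is divided into 4 equal shares of 1/16 among Nadia, Mieczyslaw, Czeslaw, Agnieszka.
Nadia is living and takes 1/16.
Mieczyslaw is living and takes 1/16.
Czeslaw is living and takes 1/16.
Agnieszka is living and takes 1/16.
Urszula predeceased; the 1/4 allotted to Urszula's branch passes to Urszula's issue by representation.
The 1/4 is divided into 4 equal shares of 1/16 among Oleg, Waclaw, Zofia, Ireneusz.
Oleg is living and takes 1/16.
Waclaw is living and takes 1/16.
Zofia is living and takes 1/16.
Ireneusz is living and takes 1/16.
Danuta is living and takes 1/4.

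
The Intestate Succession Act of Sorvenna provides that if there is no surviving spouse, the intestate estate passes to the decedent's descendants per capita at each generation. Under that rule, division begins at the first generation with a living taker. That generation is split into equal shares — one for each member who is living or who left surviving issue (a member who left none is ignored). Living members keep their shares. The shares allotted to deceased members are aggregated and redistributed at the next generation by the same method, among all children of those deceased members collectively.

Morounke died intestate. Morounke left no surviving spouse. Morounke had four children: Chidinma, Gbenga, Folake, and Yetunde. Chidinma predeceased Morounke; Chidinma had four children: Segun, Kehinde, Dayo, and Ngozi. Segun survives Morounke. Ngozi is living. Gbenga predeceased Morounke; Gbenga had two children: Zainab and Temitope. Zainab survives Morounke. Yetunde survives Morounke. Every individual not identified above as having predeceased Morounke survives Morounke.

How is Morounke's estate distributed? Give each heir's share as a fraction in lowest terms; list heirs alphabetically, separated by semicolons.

Dayo 1/12; Folake 1/4; Kehinde 1/12; Ngozi 1/12; Segun 1/12; Temitope 1/12; Yetunde 1/4; Zainab 1/12

There is no surviving spouse, so the entire estate passes to Morounke's descendants per capita at each generation.
At generation 1 (Chidinma, Gbenga, Folake, Yetunde) there are 4 shares of (1)/4 = 1/4 each.
Living: Folake and Yetunde — each takes 1/4.
Deceased: Chidinma and Gbenga. Their combined 1/2 is pooled and carried to generation 2.
At generation 2 (Segun, Kehinde, Dayo, Ngozi, Zainab, Temitope) there are 6 shares of (1/2)/6 = 1/12 each.
Living: Segun, Kehinde, Dayo, Ngozi, Zainab, and Temitope — each takes 1/12.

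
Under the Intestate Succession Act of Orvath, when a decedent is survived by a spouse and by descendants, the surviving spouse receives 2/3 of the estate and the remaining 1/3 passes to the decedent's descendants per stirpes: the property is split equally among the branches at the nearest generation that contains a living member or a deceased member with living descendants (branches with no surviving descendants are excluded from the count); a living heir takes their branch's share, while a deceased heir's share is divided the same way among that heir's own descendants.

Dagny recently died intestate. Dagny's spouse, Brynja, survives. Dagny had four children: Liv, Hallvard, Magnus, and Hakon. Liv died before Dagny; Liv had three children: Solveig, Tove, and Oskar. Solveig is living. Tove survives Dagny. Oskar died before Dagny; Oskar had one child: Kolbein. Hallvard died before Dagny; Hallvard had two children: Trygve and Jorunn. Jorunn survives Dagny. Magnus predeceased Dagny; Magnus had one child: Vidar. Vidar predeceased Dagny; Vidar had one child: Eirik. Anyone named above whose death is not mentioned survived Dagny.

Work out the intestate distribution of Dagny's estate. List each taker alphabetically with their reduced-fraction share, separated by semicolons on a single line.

Brynja 2/3; Eirik 1/12; Hakon 1/12; Jorunn 1/24; Kolbein 1/36; Solveig 1/36; Tove 1/36; Trygve 1/24

Brynja, as surviving spouse, takes 2/3.
The remaining 1/3 passes to Dagny's descendants per stirpes.
The 1/3 is divided into 4 equal shares of 1/12 among Liv, Hallvard, Magnus, Hakon.
Liv predeceased; the 1/12 allotted to Liv's branch passes to Liv's issue by representation.
The 1/12 is divided into 3 equal shares of 1/36 among Solveig, Tove, Oskar.
Solveig is living and takes 1/36.
Tove is living and takes 1/36.
Oskar predeceased; the 1/36 allotted to Oskar's branch passes to Oskar's issue by representation.
Kolbein is the sole taker at this level and receives the full 1/36.
Hallvard predeceased; the 1/12 allotted to Hallvard's branch passes to Hallvard's issue by representation.
The 1/12 is divided into 2 equal shares of 1/24 among Trygve, Jorunn.
Trygve is living and takes 1/24.
Jorunn is living and takes 1/24.
Magnus predeceased; the 1/12 allotted to Magnus's branch passes to Magnus's issue by representation.
Vidar's line is the sole branch at this level, so the full 1/12 passes to Vidar's issue by representation.
Eirik is the sole taker at this level and receives the full 1/12.
Hakon is living and takes 1/12.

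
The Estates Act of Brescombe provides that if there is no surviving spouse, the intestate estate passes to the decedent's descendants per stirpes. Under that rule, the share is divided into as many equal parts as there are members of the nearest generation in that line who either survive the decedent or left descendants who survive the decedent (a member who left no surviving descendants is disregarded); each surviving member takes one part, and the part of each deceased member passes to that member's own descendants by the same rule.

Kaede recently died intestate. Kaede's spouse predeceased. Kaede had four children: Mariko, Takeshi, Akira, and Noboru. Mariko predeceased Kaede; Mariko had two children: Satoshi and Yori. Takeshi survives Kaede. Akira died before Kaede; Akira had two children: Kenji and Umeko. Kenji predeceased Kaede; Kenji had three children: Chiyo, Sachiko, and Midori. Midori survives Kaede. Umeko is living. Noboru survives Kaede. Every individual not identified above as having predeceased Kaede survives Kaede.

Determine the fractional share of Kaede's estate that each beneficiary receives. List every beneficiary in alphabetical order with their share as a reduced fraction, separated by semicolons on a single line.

There is no surviving spouse, so the entire estate passes to Kaede's descendants per stirpes.
The estate is divided into 4 equal shares of 1/4 among Mariko, Takeshi, Akira, Noboru.
Mariko predeceased; the 1/4 allotted to Mariko's branch passes to Mariko's issue by representation.
The 1/4 is divided into 2 equal shares of 1/8 among Satoshi, Yori.
Satoshi is living and takes 1/8.
Yori is living and takes 1/8.
Takeshi is living and takes 1/4.
Akira predeceased; the 1/4 allotted to Akira's branch passes to Akira's issue by representation.
The 1/4 is divided into 2 equal shares of 1/8 among Kenji, Umeko.
Kenji predeceased; the 1/8 allotted to Kenji's branch passes to Kenji's issue by representation.
The 1/8 is divided into 3 equal shares of 1/24 among Chiyo, Sachiko, Midori.
Chiyo is living and takes 1/24.
Sachiko is living and takes 1/24.
Midori is living and takes 1/24.
Umeko is living and takes 1/8.
Noboru is living and takes 1/4.

Chiyo 1/24; Midori 1/24; Noboru 1/4; Sachiko 1/24; Satoshi 1/8; Takeshi 1/4; Umeko 1/8; Yori 1/8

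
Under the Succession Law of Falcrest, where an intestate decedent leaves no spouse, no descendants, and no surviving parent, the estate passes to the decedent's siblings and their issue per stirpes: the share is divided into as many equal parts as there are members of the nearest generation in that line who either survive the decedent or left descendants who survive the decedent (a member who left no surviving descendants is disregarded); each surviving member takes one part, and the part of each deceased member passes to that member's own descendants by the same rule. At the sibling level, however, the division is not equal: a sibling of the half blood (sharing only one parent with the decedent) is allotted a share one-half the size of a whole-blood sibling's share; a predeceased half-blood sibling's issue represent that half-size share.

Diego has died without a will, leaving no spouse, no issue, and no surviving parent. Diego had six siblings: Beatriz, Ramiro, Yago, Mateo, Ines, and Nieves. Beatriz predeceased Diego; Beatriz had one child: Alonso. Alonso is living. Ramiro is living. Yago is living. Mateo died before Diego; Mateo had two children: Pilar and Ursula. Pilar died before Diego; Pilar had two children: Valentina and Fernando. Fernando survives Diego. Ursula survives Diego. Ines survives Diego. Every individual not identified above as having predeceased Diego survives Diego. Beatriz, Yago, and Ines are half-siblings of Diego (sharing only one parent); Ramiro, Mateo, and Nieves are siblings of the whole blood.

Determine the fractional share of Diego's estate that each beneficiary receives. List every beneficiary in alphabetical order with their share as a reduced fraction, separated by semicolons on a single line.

Alonso 1/9; Fernando 1/18; Ines 1/9; Nieves 2/9; Ramiro 2/9; Ursula 1/9; Valentina 1/18; Yago 1/9

No spouse, descendants, or parent survives, so the estate passes to Diego's siblings per stirpes.
Half-blood siblings count for one-half the weight of whole-blood siblings at the initial division.
Dividing 1 in proportion to weights (total weight 9/2): Beatriz (weight 1/2) → 1/9; Ramiro (weight 1) → 2/9; Yago (weight 1/2) → 1/9; Mateo (weight 1) → 2/9; Ines (weight 1/2) → 1/9; Nieves (weight 1) → 2/9.
Beatriz predeceased; the 1/9 allotted to Beatriz's branch passes to Beatriz's issue by representation.
Alonso is the sole taker at this level and receives the full 1/9.
Ramiro is living and takes 2/9.
Yago is living and takes 1/9.
Mateo predeceased; the 2/9 allotted to Mateo's branch passes to Mateo's issue by representation.
The 2/9 is divided into 2 equal shares of 1/9 among Pilar, Ursula.
Pilar predeceased; the 1/9 allotted to Pilar's branch passes to Pilar's issue by representation.
The 1/9 is divided into 2 equal shares of 1/18 among Valentina, Fernando.
Valentina is living and takes 1/18.
Fernando is living and takes 1/18.
Ursula is living and takes 1/9.
Ines is living and takes 1/9.
Nieves is living and takes 2/9.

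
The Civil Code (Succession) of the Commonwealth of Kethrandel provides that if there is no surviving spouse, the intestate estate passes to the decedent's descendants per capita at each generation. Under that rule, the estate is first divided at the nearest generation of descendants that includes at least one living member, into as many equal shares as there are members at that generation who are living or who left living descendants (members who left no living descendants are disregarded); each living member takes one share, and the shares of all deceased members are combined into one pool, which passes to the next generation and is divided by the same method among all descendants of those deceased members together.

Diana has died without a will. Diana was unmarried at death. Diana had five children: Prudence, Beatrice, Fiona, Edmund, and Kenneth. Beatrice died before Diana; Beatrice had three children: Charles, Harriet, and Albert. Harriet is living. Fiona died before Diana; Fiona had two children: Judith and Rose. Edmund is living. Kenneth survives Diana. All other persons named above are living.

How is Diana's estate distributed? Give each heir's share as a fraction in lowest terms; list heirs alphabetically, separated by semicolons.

Albert 2/25; Charles 2/25; Edmund 1/5; Harriet 2/25; Judith 2/25; Kenneth 1/5; Prudence 1/5; Rose 2/25

There is no surviving spouse, so the entire estate passes to Diana's descendants per capita at each generation.
At generation 1 (Prudence, Beatrice, Fiona, Edmund, Kenneth) there are 5 shares of (1)/5 = 1/5 each.
Living: Prudence, Edmund, and Kenneth — each takes 1/5.
Deceased: Beatrice and Fiona. Their combined 2/5 is pooled and carried to generation 2.
At generation 2 (Charles, Harriet, Albert, Judith, Rose) there are 5 shares of (2/5)/5 = 2/25 each.
Living: Charles, Harriet, Albert, Judith, and Rose — each takes 2/25.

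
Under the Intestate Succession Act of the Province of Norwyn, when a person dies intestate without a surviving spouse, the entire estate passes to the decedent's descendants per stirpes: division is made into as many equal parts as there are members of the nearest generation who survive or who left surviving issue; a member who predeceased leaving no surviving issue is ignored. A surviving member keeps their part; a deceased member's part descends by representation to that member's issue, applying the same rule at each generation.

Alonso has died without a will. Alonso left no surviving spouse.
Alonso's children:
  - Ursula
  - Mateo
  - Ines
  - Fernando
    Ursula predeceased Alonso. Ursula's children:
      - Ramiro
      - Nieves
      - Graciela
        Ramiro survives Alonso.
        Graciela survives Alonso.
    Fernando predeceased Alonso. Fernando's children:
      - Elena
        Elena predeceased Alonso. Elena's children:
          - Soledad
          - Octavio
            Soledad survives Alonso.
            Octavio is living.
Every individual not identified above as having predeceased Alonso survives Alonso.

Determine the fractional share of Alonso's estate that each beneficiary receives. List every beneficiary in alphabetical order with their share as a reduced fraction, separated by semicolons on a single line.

Graciela 1/12; Ines 1/4; Mateo 1/4; Nieves 1/12; Octavio 1/8; Ramiro 1/12; Soledad 1/8

There is no surviving spouse, so the entire estate passes to Alonso's descendants per stirpes.
The estate is divided into 4 equal shares of 1/4 among Ursula, Mateo, Ines, Fernando.
Ursula predeceased; the 1/4 allotted to Ursula's branch passes to Ursula's issue by representation.
The 1/4 is divided into 3 equal shares of 1/12 among Ramiro, Nieves, Graciela.
Ramiro is living and takes 1/12.
Nieves is living and takes 1/12.
Graciela is living and takes 1/12.
Mateo is living and takes 1/4.
Ines is living and takes 1/4.
Fernando predeceased; the 1/4 allotted to Fernando's branch passes to Fernando's issue by representation.
Elena's line is the sole branch at this level, so the full 1/4 passes to Elena's issue by representation.
The 1/4 is divided into 2 equal shares of 1/8 among Soledad, Octavio.
Soledad is living and takes 1/8.
Octavio is living and takes 1/8.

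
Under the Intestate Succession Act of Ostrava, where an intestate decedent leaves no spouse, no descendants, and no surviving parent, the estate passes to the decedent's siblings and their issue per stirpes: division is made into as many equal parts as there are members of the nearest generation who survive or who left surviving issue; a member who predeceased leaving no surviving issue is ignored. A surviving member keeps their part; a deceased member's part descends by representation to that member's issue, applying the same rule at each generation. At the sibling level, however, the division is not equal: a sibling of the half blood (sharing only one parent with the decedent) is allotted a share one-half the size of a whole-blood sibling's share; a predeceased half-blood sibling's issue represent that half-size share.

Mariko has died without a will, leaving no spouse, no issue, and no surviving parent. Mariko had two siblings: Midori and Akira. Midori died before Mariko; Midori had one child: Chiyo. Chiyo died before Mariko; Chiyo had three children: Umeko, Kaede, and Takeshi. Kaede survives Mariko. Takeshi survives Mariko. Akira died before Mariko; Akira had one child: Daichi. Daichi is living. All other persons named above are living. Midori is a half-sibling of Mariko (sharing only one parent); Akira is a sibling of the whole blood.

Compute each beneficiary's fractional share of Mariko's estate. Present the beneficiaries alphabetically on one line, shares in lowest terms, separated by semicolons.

Daichi 2/3; Kaede 1/9; Takeshi 1/9; Umeko 1/9

No spouse, descendants, or parent survives, so the estate passes to Mariko's siblings per stirpes.
Half-blood siblings count for one-half the weight of whole-blood siblings at the initial division.
Dividing 1 in proportion to weights (total weight 3/2): Midori (weight 1/2) → 1/3; Akira (weight 1) → 2/3.
Midori predeceased; the 1/3 allotted to Midori's branch passes to Midori's issue by representation.
Chiyo's line is the sole branch at this level, so the full 1/3 passes to Chiyo's issue by representation.
The 1/3 is divided into 3 equal shares of 1/9 among Umeko, Kaede, Takeshi.
Umeko is living and takes 1/9.
Kaede is living and takes 1/9.
Takeshi is living and takes 1/9.
Akira predeceased; the 2/3 allotted to Akira's branch passes to Akira's issue by representation.
Daichi is the sole taker at this level and receives the full 2/3.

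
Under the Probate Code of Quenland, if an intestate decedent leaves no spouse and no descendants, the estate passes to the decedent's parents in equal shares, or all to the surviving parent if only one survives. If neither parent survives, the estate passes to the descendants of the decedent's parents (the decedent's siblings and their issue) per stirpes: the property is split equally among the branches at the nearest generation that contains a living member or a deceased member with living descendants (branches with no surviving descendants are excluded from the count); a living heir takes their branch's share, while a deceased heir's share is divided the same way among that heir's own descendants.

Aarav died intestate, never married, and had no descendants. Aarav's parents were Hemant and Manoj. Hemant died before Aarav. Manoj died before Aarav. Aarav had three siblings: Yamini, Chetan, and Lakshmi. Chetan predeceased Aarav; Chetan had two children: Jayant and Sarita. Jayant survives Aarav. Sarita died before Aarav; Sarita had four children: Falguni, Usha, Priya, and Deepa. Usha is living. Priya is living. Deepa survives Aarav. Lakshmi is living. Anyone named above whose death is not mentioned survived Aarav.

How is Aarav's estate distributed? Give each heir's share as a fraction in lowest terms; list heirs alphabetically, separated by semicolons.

Deepa 1/24; Falguni 1/24; Jayant 1/6; Lakshmi 1/3; Priya 1/24; Usha 1/24; Yamini 1/3

Neither parent survives and there are no descendants, so the estate passes to Aarav's siblings and their issue per stirpes.
The estate is divided into 3 equal shares of 1/3 among Yamini, Chetan, Lakshmi.
Yamini is living and takes 1/3.
Chetan predeceased; the 1/3 allotted to Chetan's branch passes to Chetan's issue by representation.
The 1/3 is divided into 2 equal shares of 1/6 among Jayant, Sarita.
Jayant is living and takes 1/6.
Sarita predeceased; the 1/6 allotted to Sarita's branch passes to Sarita's issue by representation.
The 1/6 is divided into 4 equal shares of 1/24 among Falguni, Usha, Priya, Deepa.
Falguni is living and takes 1/24.
Usha is living and takes 1/24.
Priya is living and takes 1/24.
Deepa is living and takes 1/24.
Lakshmi is living and takes 1/3.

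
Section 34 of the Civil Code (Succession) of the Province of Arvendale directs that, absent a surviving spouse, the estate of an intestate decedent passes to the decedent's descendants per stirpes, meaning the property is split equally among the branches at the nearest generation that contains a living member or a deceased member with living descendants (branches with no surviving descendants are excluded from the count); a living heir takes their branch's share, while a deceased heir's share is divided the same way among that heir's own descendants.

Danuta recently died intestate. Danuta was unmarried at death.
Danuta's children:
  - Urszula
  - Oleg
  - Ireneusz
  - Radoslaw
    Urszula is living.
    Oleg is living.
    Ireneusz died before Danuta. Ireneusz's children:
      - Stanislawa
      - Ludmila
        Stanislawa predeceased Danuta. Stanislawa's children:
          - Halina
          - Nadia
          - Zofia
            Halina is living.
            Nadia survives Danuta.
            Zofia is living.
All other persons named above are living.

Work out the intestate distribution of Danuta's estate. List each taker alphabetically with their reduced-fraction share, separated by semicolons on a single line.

Halina 1/24; Ludmila 1/8; Nadia 1/24; Oleg 1/4; Radoslaw 1/4; Urszula 1/4; Zofia 1/24

There is no surviving spouse, so the entire estate passes to Danuta's descendants per stirpes.
The estate is divided into 4 equal shares of 1/4 among Urszula, Oleg, Ireneusz, Radoslaw.
Urszula is living and takes 1/4.
Oleg is living and takes 1/4.
Ireneusz predeceased; the 1/4 allotted to Ireneusz's branch passes to Ireneusz's issue by representation.
The 1/4 is divided into 2 equal shares of 1/8 among Stanislawa, Ludmila.
Stanislawa predeceased; the 1/8 allotted to Stanislawa's branch passes to Stanislawa's issue by representation.
The 1/8 is divided into 3 equal shares of 1/24 among Halina, Nadia, Zofia.
Halina is living and takes 1/24.
Nadia is living and takes 1/24.
Zofia is living and takes 1/24.
Ludmila is living and takes 1/8.
Radoslaw is living and takes 1/4.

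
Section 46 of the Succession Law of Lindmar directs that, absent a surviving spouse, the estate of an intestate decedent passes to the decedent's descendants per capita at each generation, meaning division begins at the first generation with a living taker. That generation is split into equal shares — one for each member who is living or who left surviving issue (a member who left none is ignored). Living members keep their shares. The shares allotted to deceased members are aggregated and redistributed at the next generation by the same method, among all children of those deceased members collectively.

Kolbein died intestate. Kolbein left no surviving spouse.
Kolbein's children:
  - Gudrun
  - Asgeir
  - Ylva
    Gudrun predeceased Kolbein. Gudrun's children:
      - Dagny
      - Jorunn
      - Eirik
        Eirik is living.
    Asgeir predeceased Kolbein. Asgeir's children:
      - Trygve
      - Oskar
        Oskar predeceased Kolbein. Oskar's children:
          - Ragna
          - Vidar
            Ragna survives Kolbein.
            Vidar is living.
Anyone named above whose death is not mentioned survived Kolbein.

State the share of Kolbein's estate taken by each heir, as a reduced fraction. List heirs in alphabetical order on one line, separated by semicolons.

There is no surviving spouse, so the entire estate passes to Kolbein's descendants per capita at each generation.
At generation 1 (Gudrun, Asgeir, Ylva) there are 3 shares of (1)/3 = 1/3 each.
Living: Ylva — each takes 1/3.
Deceased: Gudrun and Asgeir. Their combined 2/3 is pooled and carried to generation 2.
At generation 2 (Dagny, Jorunn, Eirik, Trygve, Oskar) there are 5 shares of (2/3)/5 = 2/15 each.
Living: Dagny, Jorunn, Eirik, and Trygve — each takes 2/15.
Deceased: Oskar. That 2/15 share is carried to generation 3.
At generation 3 (Ragna, Vidar) there are 2 shares of (2/15)/2 = 1/15 each.
Living: Ragna and Vidar — each takes 1/15.

Dagny 2/15; Eirik 2/15; Jorunn 2/15; Ragna 1/15; Trygve 2/15; Vidar 1/15; Ylva 1/3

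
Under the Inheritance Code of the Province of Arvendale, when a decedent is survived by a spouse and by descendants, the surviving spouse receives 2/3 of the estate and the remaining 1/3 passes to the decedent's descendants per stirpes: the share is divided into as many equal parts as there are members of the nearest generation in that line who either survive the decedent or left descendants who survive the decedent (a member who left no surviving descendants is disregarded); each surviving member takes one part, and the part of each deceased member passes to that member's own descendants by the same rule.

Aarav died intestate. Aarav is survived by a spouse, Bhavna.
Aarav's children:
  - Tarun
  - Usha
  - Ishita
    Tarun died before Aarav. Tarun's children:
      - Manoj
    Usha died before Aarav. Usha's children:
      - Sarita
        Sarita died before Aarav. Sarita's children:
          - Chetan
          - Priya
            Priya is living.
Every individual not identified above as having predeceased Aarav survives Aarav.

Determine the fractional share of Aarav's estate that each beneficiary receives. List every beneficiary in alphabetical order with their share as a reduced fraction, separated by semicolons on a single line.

Bhavna 2/3; Chetan 1/18; Ishita 1/9; Manoj 1/9; Priya 1/18

Bhavna, as surviving spouse, takes 2/3.
The remaining 1/3 passes to Aarav's descendants per stirpes.
The 1/3 is divided into 3 equal shares of 1/9 among Tarun, Usha, Ishita.
Tarun predeceased; the 1/9 allotted to Tarun's branch passes to Tarun's issue by representation.
Manoj is the sole taker at this level and receives the full 1/9.
Usha predeceased; the 1/9 allotted to Usha's branch passes to Usha's issue by representation.
Sarita's line is the sole branch at this level, so the full 1/9 passes to Sarita's issue by representation.
The 1/9 is divided into 2 equal shares of 1/18 among Chetan, Priya.
Chetan is living and takes 1/18.
Priya is living and takes 1/18.
Ishita is living and takes 1/9.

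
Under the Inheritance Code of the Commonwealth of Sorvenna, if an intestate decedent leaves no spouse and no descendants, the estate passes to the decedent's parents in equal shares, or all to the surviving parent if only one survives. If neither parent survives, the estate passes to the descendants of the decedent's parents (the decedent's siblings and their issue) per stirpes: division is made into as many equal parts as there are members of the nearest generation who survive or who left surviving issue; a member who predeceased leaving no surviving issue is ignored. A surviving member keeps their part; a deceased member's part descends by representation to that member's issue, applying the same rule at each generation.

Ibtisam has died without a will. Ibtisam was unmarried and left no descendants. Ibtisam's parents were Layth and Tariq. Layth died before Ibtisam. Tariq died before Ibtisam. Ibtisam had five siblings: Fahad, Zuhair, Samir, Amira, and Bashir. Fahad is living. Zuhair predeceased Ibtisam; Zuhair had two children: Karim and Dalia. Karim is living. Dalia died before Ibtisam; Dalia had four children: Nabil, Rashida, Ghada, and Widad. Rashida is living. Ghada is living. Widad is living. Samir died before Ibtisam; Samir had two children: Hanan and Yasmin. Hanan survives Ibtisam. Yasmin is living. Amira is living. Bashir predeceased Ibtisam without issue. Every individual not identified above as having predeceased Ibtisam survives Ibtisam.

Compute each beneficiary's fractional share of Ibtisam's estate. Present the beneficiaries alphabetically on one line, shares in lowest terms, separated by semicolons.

Amira 1/4; Fahad 1/4; Ghada 1/32; Hanan 1/8; Karim 1/8; Nabil 1/32; Rashida 1/32; Widad 1/32; Yasmin 1/8

Neither parent survives and there are no descendants, so the estate passes to Ibtisam's siblings and their issue per stirpes.
Bashir left no surviving issue, so that branch lapses and is disregarded.
The estate is divided into 4 equal shares of 1/4 among Fahad, Zuhair, Samir, Amira.
Fahad is living and takes 1/4.
Zuhair predeceased; the 1/4 allotted to Zuhair's branch passes to Zuhair's issue by representation.
The 1/4 is divided into 2 equal shares of 1/8 among Karim, Dalia.
Karim is living and takes 1/8.
Dalia predeceased; the 1/8 allotted to Dalia's branch passes to Dalia's issue by representation.
The 1/8 is divided into 4 equal shares of 1/32 among Nabil, Rashida, Ghada, Widad.
Nabil is living and takes 1/32.
Rashida is living and takes 1/32.
Ghada is living and takes 1/32.
Widad is living and takes 1/32.
Samir predeceased; the 1/4 allotted to Samir's branch passes to Samir's issue by representation.
The 1/4 is divided into 2 equal shares of 1/8 among Hanan, Yasmin.
Hanan is living and takes 1/8.
Yasmin is living and takes 1/8.
Amira is living and takes 1/4.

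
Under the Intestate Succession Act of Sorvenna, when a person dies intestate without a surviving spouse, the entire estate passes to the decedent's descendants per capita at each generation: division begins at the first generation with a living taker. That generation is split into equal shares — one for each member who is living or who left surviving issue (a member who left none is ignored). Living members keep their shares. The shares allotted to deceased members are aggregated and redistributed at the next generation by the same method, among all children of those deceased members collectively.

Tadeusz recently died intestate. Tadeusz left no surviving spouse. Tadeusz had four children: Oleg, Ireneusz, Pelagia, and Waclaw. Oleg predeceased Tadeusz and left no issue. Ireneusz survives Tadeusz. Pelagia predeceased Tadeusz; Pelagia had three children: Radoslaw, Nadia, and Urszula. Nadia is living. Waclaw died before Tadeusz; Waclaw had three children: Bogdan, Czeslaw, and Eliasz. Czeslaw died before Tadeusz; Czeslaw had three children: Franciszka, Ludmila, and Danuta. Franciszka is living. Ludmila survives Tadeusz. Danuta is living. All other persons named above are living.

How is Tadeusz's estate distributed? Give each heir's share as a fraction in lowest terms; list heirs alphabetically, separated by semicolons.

There is no surviving spouse, so the entire estate passes to Tadeusz's descendants per capita at each generation.
At generation 1 (Ireneusz, Pelagia, Waclaw) there are 3 shares of (1)/3 = 1/3 each.
Living: Ireneusz — each takes 1/3.
Deceased: Pelagia and Waclaw. Their combined 2/3 is pooled and carried to generation 2.
At generation 2 (Radoslaw, Nadia, Urszula, Bogdan, Czeslaw, Eliasz) there are 6 shares of (2/3)/6 = 1/9 each.
Living: Radoslaw, Nadia, Urszula, Bogdan, and Eliasz — each takes 1/9.
Deceased: Czeslaw. That 1/9 share is carried to generation 3.
At generation 3 (Franciszka, Ludmila, Danuta) there are 3 shares of (1/9)/3 = 1/27 each.
Living: Franciszka, Ludmila, and Danuta — each takes 1/27.

Bogdan 1/9; Danuta 1/27; Eliasz 1/9; Franciszka 1/27; Ireneusz 1/3; Ludmila 1/27; Nadia 1/9; Radoslaw 1/9; Urszula 1/9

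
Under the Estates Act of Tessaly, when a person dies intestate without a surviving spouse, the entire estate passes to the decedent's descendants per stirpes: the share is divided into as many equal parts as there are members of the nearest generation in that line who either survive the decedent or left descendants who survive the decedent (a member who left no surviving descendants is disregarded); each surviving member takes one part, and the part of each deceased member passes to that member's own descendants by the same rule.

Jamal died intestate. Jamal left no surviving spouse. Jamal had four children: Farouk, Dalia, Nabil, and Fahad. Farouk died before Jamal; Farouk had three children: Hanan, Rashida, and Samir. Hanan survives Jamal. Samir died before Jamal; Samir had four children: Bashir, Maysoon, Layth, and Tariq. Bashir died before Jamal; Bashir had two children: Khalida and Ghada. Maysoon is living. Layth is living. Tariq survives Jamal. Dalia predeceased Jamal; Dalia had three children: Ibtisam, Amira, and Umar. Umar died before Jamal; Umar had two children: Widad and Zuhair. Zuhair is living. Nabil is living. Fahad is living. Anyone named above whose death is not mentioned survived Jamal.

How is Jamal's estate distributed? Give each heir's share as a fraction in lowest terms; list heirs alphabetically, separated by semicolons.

Amira 1/12; Fahad 1/4; Ghada 1/96; Hanan 1/12; Ibtisam 1/12; Khalida 1/96; Layth 1/48; Maysoon 1/48; Nabil 1/4; Rashida 1/12; Tariq 1/48; Widad 1/24; Zuhair 1/24

There is no surviving spouse, so the entire estate passes to Jamal's descendants per stirpes.
The estate is divided into 4 equal shares of 1/4 among Farouk, Dalia, Nabil, Fahad.
Farouk predeceased; the 1/4 allotted to Farouk's branch passes to Farouk's issue by representation.
The 1/4 is divided into 3 equal shares of 1/12 among Hanan, Rashida, Samir.
Hanan is living and takes 1/12.
Rashida is living and takes 1/12.
Samir predeceased; the 1/12 allotted to Samir's branch passes to Samir's issue by representation.
The 1/12 is divided into 4 equal shares of 1/48 among Bashir, Maysoon, Layth, Tariq.
Bashir predeceased; the 1/48 allotted to Bashir's branch passes to Bashir's issue by representation.
The 1/48 is divided into 2 equal shares of 1/96 among Khalida, Ghada.
Khalida is living and takes 1/96.
Ghada is living and takes 1/96.
Maysoon is living and takes 1/48.
Layth is living and takes 1/48.
Tariq is living and takes 1/48.
Dalia predeceased; the 1/4 allotted to Dalia's branch passes to Dalia's issue by representation.
The 1/4 is divided into 3 equal shares of 1/12 among Ibtisam, Amira, Umar.
Ibtisam is living and takes 1/12.
Amira is living and takes 1/12.
Umar predeceased; the 1/12 allotted to Umar's branch passes to Umar's issue by representation.
The 1/12 is divided into 2 equal shares of 1/24 among Widad, Zuhair.
Widad is living and takes 1/24.
Zuhair is living and takes 1/24.
Nabil is living and takes 1/4.
Fahad is living and takes 1/4.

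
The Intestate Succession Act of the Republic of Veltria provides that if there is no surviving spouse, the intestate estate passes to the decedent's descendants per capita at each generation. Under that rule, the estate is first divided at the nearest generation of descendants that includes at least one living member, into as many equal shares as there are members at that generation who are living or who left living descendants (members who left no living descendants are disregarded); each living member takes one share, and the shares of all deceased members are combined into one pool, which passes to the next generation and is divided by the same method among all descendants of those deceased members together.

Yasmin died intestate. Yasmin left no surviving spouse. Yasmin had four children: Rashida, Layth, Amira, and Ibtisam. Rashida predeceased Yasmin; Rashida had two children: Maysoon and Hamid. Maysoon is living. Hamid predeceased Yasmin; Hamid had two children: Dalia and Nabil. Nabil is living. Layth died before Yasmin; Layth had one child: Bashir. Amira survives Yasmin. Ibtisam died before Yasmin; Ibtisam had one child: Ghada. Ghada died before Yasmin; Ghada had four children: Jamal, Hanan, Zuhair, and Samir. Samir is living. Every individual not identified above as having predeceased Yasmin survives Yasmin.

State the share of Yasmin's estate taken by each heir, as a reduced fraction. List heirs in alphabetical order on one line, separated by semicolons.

There is no surviving spouse, so the entire estate passes to Yasmin's descendants per capita at each generation.
At generation 1 (Rashida, Layth, Amira, Ibtisam) there are 4 shares of (1)/4 = 1/4 each.
Living: Amira — each takes 1/4.
Deceased: Rashida, Layth, and Ibtisam. Their combined 3/4 is pooled and carried to generation 2.
At generation 2 (Maysoon, Hamid, Bashir, Ghada) there are 4 shares of (3/4)/4 = 3/16 each.
Living: Maysoon and Bashir — each takes 3/16.
Deceased: Hamid and Ghada. Their combined 3/8 is pooled and carried to generation 3.
At generation 3 (Dalia, Nabil, Jamal, Hanan, Zuhair, Samir) there are 6 shares of (3/8)/6 = 1/16 each.
Living: Dalia, Nabil, Jamal, Hanan, Zuhair, and Samir — each takes 1/16.

Amira 1/4; Bashir 3/16; Dalia 1/16; Hanan 1/16; Jamal 1/16; Maysoon 3/16; Nabil 1/16; Samir 1/16; Zuhair 1/16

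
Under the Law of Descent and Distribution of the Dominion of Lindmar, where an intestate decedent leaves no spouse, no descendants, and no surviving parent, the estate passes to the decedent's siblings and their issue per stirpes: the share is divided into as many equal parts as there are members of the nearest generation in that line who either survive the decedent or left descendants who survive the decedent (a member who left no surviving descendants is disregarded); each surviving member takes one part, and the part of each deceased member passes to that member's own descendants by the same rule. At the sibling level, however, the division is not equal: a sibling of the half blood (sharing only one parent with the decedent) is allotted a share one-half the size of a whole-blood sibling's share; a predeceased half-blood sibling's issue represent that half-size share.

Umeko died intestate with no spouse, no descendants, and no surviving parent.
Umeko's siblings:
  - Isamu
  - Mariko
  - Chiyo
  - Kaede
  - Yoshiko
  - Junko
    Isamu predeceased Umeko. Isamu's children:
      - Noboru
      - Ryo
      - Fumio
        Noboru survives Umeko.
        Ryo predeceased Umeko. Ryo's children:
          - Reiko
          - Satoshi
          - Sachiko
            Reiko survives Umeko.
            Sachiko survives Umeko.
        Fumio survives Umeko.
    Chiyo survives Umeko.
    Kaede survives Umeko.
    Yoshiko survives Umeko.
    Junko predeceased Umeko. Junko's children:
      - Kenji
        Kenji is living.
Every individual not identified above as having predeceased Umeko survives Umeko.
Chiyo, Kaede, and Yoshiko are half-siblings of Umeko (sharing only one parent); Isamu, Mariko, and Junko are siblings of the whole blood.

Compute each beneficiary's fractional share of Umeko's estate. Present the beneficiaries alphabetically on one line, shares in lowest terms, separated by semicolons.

No spouse, descendants, or parent survives, so the estate passes to Umeko's siblings per stirpes.
Half-blood siblings count for one-half the weight of whole-blood siblings at the initial division.
Dividing 1 in proportion to weights (total weight 9/2): Isamu (weight 1) → 2/9; Mariko (weight 1) → 2/9; Chiyo (weight 1/2) → 1/9; Kaede (weight 1/2) → 1/9; Yoshiko (weight 1/2) → 1/9; Junko (weight 1) → 2/9.
Isamu predeceased; the 2/9 allotted to Isamu's branch passes to Isamu's issue by representation.
The 2/9 is divided into 3 equal shares of 2/27 among Noboru, Ryo, Fumio.
Noboru is living and takes 2/27.
Ryo predeceased; the 2/27 allotted to Ryo's branch passes to Ryo's issue by representation.
The 2/27 is divided into 3 equal shares of 2/81 among Reiko, Satoshi, Sachiko.
Reiko is living and takes 2/81.
Satoshi is living and takes 2/81.
Sachiko is living and takes 2/81.
Fumio is living and takes 2/27.
Mariko is living and takes 2/9.
Chiyo is living and takes 1/9.
Kaede is living and takes 1/9.
Yoshiko is living and takes 1/9.
Junko predeceased; the 2/9 allotted to Junko's branch passes to Junko's issue by representation.
Kenji is the sole taker at this level and receives the full 2/9.

Chiyo 1/9; Fumio 2/27; Kaede 1/9; Kenji 2/9; Mariko 2/9; Noboru 2/27; Reiko 2/81; Sachiko 2/81; Satoshi 2/81; Yoshiko 1/9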